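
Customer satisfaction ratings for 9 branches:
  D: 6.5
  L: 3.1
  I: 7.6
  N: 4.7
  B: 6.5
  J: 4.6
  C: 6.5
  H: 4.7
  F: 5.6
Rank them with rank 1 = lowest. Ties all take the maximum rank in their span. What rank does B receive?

8

Sorted (ascending): 3.1, 4.6, 4.7, 4.7, 5.6, 6.5, 6.5, 6.5, 7.6
The 2 values of 4.7 occupy positions 3–4 → each gets rank 4.
The 3 values of 6.5 occupy positions 6–8 → each gets rank 8.
B has value 6.5 → rank 8.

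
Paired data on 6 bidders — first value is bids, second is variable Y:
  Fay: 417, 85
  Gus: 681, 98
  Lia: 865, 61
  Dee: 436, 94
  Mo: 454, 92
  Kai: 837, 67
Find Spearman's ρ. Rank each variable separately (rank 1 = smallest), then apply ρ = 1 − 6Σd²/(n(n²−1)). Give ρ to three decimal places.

-0.486

Ranks of variable 1: 1, 4, 6, 2, 3, 5
Ranks of variable 2: 3, 6, 1, 5, 4, 2
d = r₁ − r₂: -2, -2, 5, -3, -1, 3
d²: 4, 4, 25, 9, 1, 9; Σd² = 52
ρ = 1 − 6·52/(6·35) = 1 − 312/210 = -0.486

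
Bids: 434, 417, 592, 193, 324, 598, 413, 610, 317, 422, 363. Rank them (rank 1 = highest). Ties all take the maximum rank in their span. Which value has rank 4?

Sorted (descending): 610, 598, 592, 434, 422, 417, 413, 363, 324, 317, 193
No ties — each value takes its position as its rank.
Rank 4 → value 434.

434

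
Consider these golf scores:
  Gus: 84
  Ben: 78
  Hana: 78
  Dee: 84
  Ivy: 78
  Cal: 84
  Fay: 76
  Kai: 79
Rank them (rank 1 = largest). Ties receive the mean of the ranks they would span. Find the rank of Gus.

Sorted (descending): 84, 84, 84, 79, 78, 78, 78, 76
The 3 values of 84 occupy positions 1–3 → average rank 2.
The 3 values of 78 occupy positions 5–7 → average rank 6.
Gus has value 84 → rank 2.

2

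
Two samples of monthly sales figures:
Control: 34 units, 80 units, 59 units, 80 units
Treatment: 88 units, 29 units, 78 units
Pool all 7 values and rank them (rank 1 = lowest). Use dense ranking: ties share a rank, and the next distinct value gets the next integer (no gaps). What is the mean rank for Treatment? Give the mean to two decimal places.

Sorted (ascending): 29, 34, 59, 78, 80, 80, 88
The 2 values of 80 share dense rank 5.
Remaining distinct values take the next consecutive integers.
Treatment values → pooled ranks: 88→6, 29→1, 78→4
Mean rank = (6 + 1 + 4) / 3 = 3.67

3.67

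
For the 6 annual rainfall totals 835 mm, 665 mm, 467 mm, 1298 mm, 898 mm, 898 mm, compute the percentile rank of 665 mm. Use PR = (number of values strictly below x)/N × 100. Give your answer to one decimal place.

16.7

N = 6.
Strictly below 665: 1. Equal to 665: 1.
PR = 1/6 × 100 = 16.7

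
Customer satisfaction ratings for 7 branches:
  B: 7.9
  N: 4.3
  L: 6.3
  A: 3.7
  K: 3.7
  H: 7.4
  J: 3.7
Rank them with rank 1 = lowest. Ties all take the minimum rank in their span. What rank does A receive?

Sorted (ascending): 3.7, 3.7, 3.7, 4.3, 6.3, 7.4, 7.9
The 3 values of 3.7 occupy positions 1–3 → each gets rank 1.
A has value 3.7 → rank 1.

1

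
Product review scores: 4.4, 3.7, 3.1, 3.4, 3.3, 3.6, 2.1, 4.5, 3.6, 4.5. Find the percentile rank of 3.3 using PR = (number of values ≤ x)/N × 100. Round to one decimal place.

30.0

N = 10.
Strictly below 3.3: 2. Equal to 3.3: 1.
PR = 3/10 × 100 = 30.0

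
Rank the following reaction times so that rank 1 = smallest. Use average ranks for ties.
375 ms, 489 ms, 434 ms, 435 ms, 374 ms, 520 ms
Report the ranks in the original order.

2, 5, 3, 4, 1, 6

Sorted (ascending): 374, 375, 434, 435, 489, 520
No ties — each value takes its position as its rank.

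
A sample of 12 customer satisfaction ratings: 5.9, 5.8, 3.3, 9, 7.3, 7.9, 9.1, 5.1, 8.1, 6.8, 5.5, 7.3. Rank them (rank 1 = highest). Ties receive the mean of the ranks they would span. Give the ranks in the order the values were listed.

Sorted (descending): 9.1, 9, 8.1, 7.9, 7.3, 7.3, 6.8, 5.9, 5.8, 5.5, 5.1, 3.3
The 2 values of 7.3 occupy positions 5–6 → average rank (5+6)/2 = 5.5.

8, 9, 12, 2, 5.5, 4, 1, 11, 3, 7, 10, 5.5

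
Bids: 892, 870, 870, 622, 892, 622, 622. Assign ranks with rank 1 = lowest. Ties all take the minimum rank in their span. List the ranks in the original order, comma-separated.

6, 4, 4, 1, 6, 1, 1

Sorted (ascending): 622, 622, 622, 870, 870, 892, 892
The 3 values of 622 occupy positions 1–3 → each gets rank 1.
The 2 values of 870 occupy positions 4–5 → each gets rank 4.
The 2 values of 892 occupy positions 6–7 → each gets rank 6.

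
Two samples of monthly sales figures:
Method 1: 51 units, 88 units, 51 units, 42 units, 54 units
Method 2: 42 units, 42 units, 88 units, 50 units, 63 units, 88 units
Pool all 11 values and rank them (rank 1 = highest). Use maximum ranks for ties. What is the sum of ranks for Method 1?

33

Sorted (descending): 88, 88, 88, 63, 54, 51, 51, 50, 42, 42, 42
The 3 values of 88 occupy positions 1–3 → each gets rank 3.
The 2 values of 51 occupy positions 6–7 → each gets rank 7.
The 3 values of 42 occupy positions 9–11 → each gets rank 11.
Method 1 values → pooled ranks: 51→7, 88→3, 51→7, 42→11, 54→5
Rank sum = 7 + 3 + 7 + 11 + 5 = 33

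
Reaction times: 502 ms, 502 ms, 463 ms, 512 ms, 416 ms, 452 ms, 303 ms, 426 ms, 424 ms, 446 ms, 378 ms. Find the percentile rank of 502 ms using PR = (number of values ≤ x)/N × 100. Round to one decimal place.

N = 11.
Strictly below 502: 8. Equal to 502: 2.
PR = 10/11 × 100 = 90.9

90.9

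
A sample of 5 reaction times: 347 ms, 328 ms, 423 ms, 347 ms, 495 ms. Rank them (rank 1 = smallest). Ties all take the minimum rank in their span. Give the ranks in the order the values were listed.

2, 1, 4, 2, 5

Sorted (ascending): 328, 347, 347, 423, 495
The 2 values of 347 occupy positions 2–3 → each gets rank 2.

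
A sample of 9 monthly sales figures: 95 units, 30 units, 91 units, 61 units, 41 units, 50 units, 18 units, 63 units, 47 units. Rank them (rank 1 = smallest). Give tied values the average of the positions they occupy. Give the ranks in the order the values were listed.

9, 2, 8, 6, 3, 5, 1, 7, 4

Sorted (ascending): 18, 30, 41, 47, 50, 61, 63, 91, 95
No ties — each value takes its position as its rank.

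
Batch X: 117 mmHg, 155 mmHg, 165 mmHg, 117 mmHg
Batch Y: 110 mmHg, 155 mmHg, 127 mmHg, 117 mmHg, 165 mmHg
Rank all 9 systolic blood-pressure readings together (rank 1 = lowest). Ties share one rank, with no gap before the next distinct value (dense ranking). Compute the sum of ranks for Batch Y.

Sorted (ascending): 110, 117, 117, 117, 127, 155, 155, 165, 165
The 3 values of 117 share dense rank 2.
The 2 values of 155 share dense rank 4.
The 2 values of 165 share dense rank 5.
Remaining distinct values take the next consecutive integers.
Batch Y values → pooled ranks: 110→1, 155→4, 127→3, 117→2, 165→5
Rank sum = 1 + 4 + 3 + 2 + 5 = 15

15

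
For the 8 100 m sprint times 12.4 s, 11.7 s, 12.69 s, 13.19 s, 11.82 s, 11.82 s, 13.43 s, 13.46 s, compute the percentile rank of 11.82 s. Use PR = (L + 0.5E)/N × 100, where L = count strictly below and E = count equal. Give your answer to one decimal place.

25.0

N = 8.
Strictly below 11.82: 1. Equal to 11.82: 2.
PR = (1 + 0.5·2)/8 × 100 = 25.0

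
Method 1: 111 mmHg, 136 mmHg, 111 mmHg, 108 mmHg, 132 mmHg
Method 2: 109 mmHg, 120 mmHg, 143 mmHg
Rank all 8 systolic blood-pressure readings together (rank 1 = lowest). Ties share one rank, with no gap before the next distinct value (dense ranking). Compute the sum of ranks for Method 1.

18

Sorted (ascending): 108, 109, 111, 111, 120, 132, 136, 143
The 2 values of 111 share dense rank 3.
Remaining distinct values take the next consecutive integers.
Method 1 values → pooled ranks: 111→3, 136→6, 111→3, 108→1, 132→5
Rank sum = 3 + 6 + 3 + 1 + 5 = 18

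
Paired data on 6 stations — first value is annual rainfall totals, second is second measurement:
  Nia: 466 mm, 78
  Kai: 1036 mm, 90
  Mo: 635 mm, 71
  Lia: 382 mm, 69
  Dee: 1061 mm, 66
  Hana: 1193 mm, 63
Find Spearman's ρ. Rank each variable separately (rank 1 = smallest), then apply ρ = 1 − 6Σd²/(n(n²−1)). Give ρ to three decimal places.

-0.486

Ranks of variable 1: 2, 4, 3, 1, 5, 6
Ranks of variable 2: 5, 6, 4, 3, 2, 1
d = r₁ − r₂: -3, -2, -1, -2, 3, 5
d²: 9, 4, 1, 4, 9, 25; Σd² = 52
ρ = 1 − 6·52/(6·35) = 1 − 312/210 = -0.486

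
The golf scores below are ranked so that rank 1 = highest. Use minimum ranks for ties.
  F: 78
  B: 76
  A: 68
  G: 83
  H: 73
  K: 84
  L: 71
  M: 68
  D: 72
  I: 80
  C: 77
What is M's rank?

10

Sorted (descending): 84, 83, 80, 78, 77, 76, 73, 72, 71, 68, 68
The 2 values of 68 occupy positions 10–11 → each gets rank 10.
M has value 68 → rank 10.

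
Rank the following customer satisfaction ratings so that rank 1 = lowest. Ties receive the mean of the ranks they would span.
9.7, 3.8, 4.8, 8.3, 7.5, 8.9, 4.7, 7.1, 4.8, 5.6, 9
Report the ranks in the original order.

11, 1, 3.5, 8, 7, 9, 2, 6, 3.5, 5, 10

Sorted (ascending): 3.8, 4.7, 4.8, 4.8, 5.6, 7.1, 7.5, 8.3, 8.9, 9, 9.7
The 2 values of 4.8 occupy positions 3–4 → average rank (3+4)/2 = 3.5.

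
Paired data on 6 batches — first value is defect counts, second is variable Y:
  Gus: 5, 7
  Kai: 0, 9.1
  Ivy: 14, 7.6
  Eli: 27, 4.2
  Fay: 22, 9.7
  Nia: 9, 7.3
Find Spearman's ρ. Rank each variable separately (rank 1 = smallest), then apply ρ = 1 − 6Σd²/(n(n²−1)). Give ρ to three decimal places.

-0.200

Ranks of variable 1: 2, 1, 4, 6, 5, 3
Ranks of variable 2: 2, 5, 4, 1, 6, 3
d = r₁ − r₂: 0, -4, 0, 5, -1, 0
d²: 0, 16, 0, 25, 1, 0; Σd² = 42
ρ = 1 − 6·42/(6·35) = 1 − 252/210 = -0.200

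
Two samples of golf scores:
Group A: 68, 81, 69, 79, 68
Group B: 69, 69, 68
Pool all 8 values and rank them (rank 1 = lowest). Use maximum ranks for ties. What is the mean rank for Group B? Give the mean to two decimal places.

Sorted (ascending): 68, 68, 68, 69, 69, 69, 79, 81
The 3 values of 68 occupy positions 1–3 → each gets rank 3.
The 3 values of 69 occupy positions 4–6 → each gets rank 6.
Group B values → pooled ranks: 69→6, 69→6, 68→3
Mean rank = (6 + 6 + 3) / 3 = 5.00

5.00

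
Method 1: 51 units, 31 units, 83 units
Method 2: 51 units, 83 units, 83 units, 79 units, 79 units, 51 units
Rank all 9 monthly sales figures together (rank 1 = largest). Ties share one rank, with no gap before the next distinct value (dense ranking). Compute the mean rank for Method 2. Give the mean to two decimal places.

2.00

Sorted (descending): 83, 83, 83, 79, 79, 51, 51, 51, 31
The 3 values of 83 share dense rank 1.
The 2 values of 79 share dense rank 2.
The 3 values of 51 share dense rank 3.
Remaining distinct values take the next consecutive integers.
Method 2 values → pooled ranks: 51→3, 83→1, 83→1, 79→2, 79→2, 51→3
Mean rank = (3 + 1 + 1 + 2 + 2 + 3) / 6 = 2.00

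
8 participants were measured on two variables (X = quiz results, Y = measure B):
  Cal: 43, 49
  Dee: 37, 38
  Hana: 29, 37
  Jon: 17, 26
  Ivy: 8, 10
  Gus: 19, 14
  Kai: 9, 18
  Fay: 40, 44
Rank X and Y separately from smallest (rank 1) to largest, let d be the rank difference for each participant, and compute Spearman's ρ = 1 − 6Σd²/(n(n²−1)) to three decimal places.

0.929

Ranks of variable 1: 8, 6, 5, 3, 1, 4, 2, 7
Ranks of variable 2: 8, 6, 5, 4, 1, 2, 3, 7
d = r₁ − r₂: 0, 0, 0, -1, 0, 2, -1, 0
d²: 0, 0, 0, 1, 0, 4, 1, 0; Σd² = 6
ρ = 1 − 6·6/(8·63) = 1 − 36/504 = 0.929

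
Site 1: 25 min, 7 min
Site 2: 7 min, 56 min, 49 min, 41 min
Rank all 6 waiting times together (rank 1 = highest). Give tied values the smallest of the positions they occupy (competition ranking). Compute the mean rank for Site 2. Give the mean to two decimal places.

Sorted (descending): 56, 49, 41, 25, 7, 7
The 2 values of 7 occupy positions 5–6 → each gets rank 5.
Site 2 values → pooled ranks: 7→5, 56→1, 49→2, 41→3
Mean rank = (5 + 1 + 2 + 3) / 4 = 2.75

2.75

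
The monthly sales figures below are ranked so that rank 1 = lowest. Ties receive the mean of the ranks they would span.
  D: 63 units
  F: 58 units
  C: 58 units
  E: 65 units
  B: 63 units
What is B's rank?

3.5

Sorted (ascending): 58, 58, 63, 63, 65
The 2 values of 58 occupy positions 1–2 → average rank (1+2)/2 = 1.5.
The 2 values of 63 occupy positions 3–4 → average rank (3+4)/2 = 3.5.
B has value 63 units → rank 3.5.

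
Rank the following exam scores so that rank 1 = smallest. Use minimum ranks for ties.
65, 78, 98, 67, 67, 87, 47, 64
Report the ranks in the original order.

Sorted (ascending): 47, 64, 65, 67, 67, 78, 87, 98
The 2 values of 67 occupy positions 4–5 → each gets rank 4.

3, 6, 8, 4, 4, 7, 1, 2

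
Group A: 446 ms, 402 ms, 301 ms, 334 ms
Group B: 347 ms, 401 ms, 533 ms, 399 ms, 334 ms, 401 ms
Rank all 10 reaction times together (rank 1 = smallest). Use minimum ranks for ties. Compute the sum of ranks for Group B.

Sorted (ascending): 301, 334, 334, 347, 399, 401, 401, 402, 446, 533
The 2 values of 334 occupy positions 2–3 → each gets rank 2.
The 2 values of 401 occupy positions 6–7 → each gets rank 6.
Group B values → pooled ranks: 347→4, 401→6, 533→10, 399→5, 334→2, 401→6
Rank sum = 4 + 6 + 10 + 5 + 2 + 6 = 33

33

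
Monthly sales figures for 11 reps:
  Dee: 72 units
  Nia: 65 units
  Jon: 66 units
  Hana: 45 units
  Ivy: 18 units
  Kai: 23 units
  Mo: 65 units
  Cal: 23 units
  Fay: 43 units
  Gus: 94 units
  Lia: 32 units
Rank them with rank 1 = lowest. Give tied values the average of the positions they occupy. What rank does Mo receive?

7.5

Sorted (ascending): 18, 23, 23, 32, 43, 45, 65, 65, 66, 72, 94
The 2 values of 23 occupy positions 2–3 → average rank (2+3)/2 = 2.5.
The 2 values of 65 occupy positions 7–8 → average rank (7+8)/2 = 7.5.
Mo has value 65 units → rank 7.5.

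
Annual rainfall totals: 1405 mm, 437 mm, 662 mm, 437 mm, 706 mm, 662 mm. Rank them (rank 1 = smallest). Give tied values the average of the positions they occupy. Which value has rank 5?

706

Sorted (ascending): 437, 437, 662, 662, 706, 1405
The 2 values of 437 occupy positions 1–2 → average rank (1+2)/2 = 1.5.
The 2 values of 662 occupy positions 3–4 → average rank (3+4)/2 = 3.5.
Rank 5 → value 706.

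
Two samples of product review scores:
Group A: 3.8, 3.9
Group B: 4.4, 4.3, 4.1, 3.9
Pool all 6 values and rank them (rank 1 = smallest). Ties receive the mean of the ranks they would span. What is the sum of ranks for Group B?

Sorted (ascending): 3.8, 3.9, 3.9, 4.1, 4.3, 4.4
The 2 values of 3.9 occupy positions 2–3 → average rank (2+3)/2 = 2.5.
Group B values → pooled ranks: 4.4→6, 4.3→5, 4.1→4, 3.9→2.5
Rank sum = 6 + 5 + 4 + 2.5 = 17.5

17.5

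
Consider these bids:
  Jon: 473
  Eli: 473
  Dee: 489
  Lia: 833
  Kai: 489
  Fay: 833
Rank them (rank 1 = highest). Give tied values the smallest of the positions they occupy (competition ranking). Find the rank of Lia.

Sorted (descending): 833, 833, 489, 489, 473, 473
The 2 values of 833 occupy positions 1–2 → each gets rank 1.
The 2 values of 489 occupy positions 3–4 → each gets rank 3.
The 2 values of 473 occupy positions 5–6 → each gets rank 5.
Lia has value 833 → rank 1.

1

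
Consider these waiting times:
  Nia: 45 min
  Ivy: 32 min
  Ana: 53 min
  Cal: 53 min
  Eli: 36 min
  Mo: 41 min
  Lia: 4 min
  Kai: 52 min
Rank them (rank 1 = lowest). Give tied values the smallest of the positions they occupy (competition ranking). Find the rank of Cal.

Sorted (ascending): 4, 32, 36, 41, 45, 52, 53, 53
The 2 values of 53 occupy positions 7–8 → each gets rank 7.
Cal has value 53 min → rank 7.

7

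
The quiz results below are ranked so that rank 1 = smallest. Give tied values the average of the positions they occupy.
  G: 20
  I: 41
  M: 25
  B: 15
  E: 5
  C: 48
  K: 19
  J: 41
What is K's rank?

Sorted (ascending): 5, 15, 19, 20, 25, 41, 41, 48
The 2 values of 41 occupy positions 6–7 → average rank (6+7)/2 = 6.5.
K has value 19 → rank 3.

3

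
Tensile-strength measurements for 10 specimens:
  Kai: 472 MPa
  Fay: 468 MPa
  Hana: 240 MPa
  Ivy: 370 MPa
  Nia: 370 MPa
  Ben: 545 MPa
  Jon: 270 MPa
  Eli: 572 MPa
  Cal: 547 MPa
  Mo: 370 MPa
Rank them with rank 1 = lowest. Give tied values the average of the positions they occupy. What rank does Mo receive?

4

Sorted (ascending): 240, 270, 370, 370, 370, 468, 472, 545, 547, 572
The 3 values of 370 occupy positions 3–5 → average rank 4.
Mo has value 370 MPa → rank 4.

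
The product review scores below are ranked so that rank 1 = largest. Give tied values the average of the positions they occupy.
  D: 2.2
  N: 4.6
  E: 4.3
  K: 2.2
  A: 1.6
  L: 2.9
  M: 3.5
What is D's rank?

5.5

Sorted (descending): 4.6, 4.3, 3.5, 2.9, 2.2, 2.2, 1.6
The 2 values of 2.2 occupy positions 5–6 → average rank (5+6)/2 = 5.5.
D has value 2.2 → rank 5.5.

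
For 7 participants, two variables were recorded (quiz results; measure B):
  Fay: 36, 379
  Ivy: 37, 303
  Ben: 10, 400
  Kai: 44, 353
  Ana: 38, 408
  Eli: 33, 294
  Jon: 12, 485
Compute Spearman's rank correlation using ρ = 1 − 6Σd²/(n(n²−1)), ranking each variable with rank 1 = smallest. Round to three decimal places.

-0.250

Ranks of variable 1: 4, 5, 1, 7, 6, 3, 2
Ranks of variable 2: 4, 2, 5, 3, 6, 1, 7
d = r₁ − r₂: 0, 3, -4, 4, 0, 2, -5
d²: 0, 9, 16, 16, 0, 4, 25; Σd² = 70
ρ = 1 − 6·70/(7·48) = 1 − 420/336 = -0.250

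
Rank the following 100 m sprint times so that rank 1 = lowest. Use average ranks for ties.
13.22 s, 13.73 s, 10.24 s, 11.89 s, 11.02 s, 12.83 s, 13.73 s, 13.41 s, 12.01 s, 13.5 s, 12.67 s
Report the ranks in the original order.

7, 10.5, 1, 3, 2, 6, 10.5, 8, 4, 9, 5

Sorted (ascending): 10.24, 11.02, 11.89, 12.01, 12.67, 12.83, 13.22, 13.41, 13.5, 13.73, 13.73
The 2 values of 13.73 occupy positions 10–11 → average rank (10+11)/2 = 10.5.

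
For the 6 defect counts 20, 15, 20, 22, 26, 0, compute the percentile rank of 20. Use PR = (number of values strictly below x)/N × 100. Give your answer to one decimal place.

N = 6.
Strictly below 20: 2. Equal to 20: 2.
PR = 2/6 × 100 = 33.3

33.3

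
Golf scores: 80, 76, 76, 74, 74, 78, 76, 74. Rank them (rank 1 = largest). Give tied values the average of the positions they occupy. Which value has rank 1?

80

Sorted (descending): 80, 78, 76, 76, 76, 74, 74, 74
The 3 values of 76 occupy positions 3–5 → average rank 4.
The 3 values of 74 occupy positions 6–8 → average rank 7.
Rank 1 → value 80.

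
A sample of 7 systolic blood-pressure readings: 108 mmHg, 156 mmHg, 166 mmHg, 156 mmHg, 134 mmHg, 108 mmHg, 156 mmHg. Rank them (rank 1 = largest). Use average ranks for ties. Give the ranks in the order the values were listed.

Sorted (descending): 166, 156, 156, 156, 134, 108, 108
The 3 values of 156 occupy positions 2–4 → average rank 3.
The 2 values of 108 occupy positions 6–7 → average rank (6+7)/2 = 6.5.

6.5, 3, 1, 3, 5, 6.5, 3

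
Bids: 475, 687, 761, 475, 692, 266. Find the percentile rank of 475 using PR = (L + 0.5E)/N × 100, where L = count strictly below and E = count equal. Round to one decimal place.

33.3

N = 6.
Strictly below 475: 1. Equal to 475: 2.
PR = (1 + 0.5·2)/6 × 100 = 33.3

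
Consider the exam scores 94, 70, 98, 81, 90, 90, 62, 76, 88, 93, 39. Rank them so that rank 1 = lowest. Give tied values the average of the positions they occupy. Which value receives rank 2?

62

Sorted (ascending): 39, 62, 70, 76, 81, 88, 90, 90, 93, 94, 98
The 2 values of 90 occupy positions 7–8 → average rank (7+8)/2 = 7.5.
Rank 2 → value 62.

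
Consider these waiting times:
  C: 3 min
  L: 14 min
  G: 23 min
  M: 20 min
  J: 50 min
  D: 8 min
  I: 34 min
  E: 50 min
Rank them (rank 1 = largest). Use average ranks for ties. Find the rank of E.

Sorted (descending): 50, 50, 34, 23, 20, 14, 8, 3
The 2 values of 50 occupy positions 1–2 → average rank (1+2)/2 = 1.5.
E has value 50 min → rank 1.5.

1.5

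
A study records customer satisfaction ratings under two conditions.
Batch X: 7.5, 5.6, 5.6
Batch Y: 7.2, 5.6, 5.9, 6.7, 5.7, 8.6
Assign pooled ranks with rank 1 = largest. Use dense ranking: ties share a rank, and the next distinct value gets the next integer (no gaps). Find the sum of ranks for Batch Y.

Sorted (descending): 8.6, 7.5, 7.2, 6.7, 5.9, 5.7, 5.6, 5.6, 5.6
The 3 values of 5.6 share dense rank 7.
Remaining distinct values take the next consecutive integers.
Batch Y values → pooled ranks: 7.2→3, 5.6→7, 5.9→5, 6.7→4, 5.7→6, 8.6→1
Rank sum = 3 + 7 + 5 + 4 + 6 + 1 = 26

26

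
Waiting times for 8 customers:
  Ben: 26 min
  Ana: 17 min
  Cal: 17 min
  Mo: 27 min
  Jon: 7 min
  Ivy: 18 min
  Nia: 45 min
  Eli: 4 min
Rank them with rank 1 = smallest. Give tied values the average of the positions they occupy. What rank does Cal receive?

3.5

Sorted (ascending): 4, 7, 17, 17, 18, 26, 27, 45
The 2 values of 17 occupy positions 3–4 → average rank (3+4)/2 = 3.5.
Cal has value 17 min → rank 3.5.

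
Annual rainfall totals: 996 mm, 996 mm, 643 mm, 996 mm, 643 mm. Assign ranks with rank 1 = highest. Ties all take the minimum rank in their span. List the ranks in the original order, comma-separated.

Sorted (descending): 996, 996, 996, 643, 643
The 3 values of 996 occupy positions 1–3 → each gets rank 1.
The 2 values of 643 occupy positions 4–5 → each gets rank 4.

1, 1, 4, 1, 4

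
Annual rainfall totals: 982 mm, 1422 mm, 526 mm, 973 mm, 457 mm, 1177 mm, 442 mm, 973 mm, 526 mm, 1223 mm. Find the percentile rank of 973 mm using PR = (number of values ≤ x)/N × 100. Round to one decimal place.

N = 10.
Strictly below 973: 4. Equal to 973: 2.
PR = 6/10 × 100 = 60.0

60.0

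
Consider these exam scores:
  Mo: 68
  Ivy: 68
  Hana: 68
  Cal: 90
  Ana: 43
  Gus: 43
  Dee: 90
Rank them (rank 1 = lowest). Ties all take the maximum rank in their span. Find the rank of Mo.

5

Sorted (ascending): 43, 43, 68, 68, 68, 90, 90
The 2 values of 43 occupy positions 1–2 → each gets rank 2.
The 3 values of 68 occupy positions 3–5 → each gets rank 5.
The 2 values of 90 occupy positions 6–7 → each gets rank 7.
Mo has value 68 → rank 5.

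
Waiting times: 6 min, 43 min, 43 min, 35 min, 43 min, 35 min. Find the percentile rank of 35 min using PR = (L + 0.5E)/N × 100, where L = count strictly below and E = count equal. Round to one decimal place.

N = 6.
Strictly below 35: 1. Equal to 35: 2.
PR = (1 + 0.5·2)/6 × 100 = 33.3

33.3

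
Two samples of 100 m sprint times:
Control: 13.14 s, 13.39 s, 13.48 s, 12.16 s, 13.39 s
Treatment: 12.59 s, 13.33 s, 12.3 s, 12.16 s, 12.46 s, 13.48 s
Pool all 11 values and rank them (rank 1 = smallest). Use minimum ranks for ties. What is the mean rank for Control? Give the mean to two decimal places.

Sorted (ascending): 12.16, 12.16, 12.3, 12.46, 12.59, 13.14, 13.33, 13.39, 13.39, 13.48, 13.48
The 2 values of 12.16 occupy positions 1–2 → each gets rank 1.
The 2 values of 13.39 occupy positions 8–9 → each gets rank 8.
The 2 values of 13.48 occupy positions 10–11 → each gets rank 10.
Control values → pooled ranks: 13.14→6, 13.39→8, 13.48→10, 12.16→1, 13.39→8
Mean rank = (6 + 8 + 10 + 1 + 8) / 5 = 6.60

6.60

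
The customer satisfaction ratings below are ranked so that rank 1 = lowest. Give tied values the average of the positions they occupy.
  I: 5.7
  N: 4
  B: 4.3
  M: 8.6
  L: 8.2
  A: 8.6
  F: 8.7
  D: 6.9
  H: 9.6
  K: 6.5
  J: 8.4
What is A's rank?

8.5

Sorted (ascending): 4, 4.3, 5.7, 6.5, 6.9, 8.2, 8.4, 8.6, 8.6, 8.7, 9.6
The 2 values of 8.6 occupy positions 8–9 → average rank (8+9)/2 = 8.5.
A has value 8.6 → rank 8.5.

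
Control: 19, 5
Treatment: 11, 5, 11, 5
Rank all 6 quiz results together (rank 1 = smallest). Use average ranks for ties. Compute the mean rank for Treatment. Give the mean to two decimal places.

Sorted (ascending): 5, 5, 5, 11, 11, 19
The 3 values of 5 occupy positions 1–3 → average rank 2.
The 2 values of 11 occupy positions 4–5 → average rank (4+5)/2 = 4.5.
Treatment values → pooled ranks: 11→4.5, 5→2, 11→4.5, 5→2
Mean rank = (4.5 + 2 + 4.5 + 2) / 4 = 3.25

3.25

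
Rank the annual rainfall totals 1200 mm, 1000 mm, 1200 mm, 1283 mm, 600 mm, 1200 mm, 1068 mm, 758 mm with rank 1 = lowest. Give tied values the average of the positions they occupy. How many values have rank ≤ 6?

Sorted (ascending): 600, 758, 1000, 1068, 1200, 1200, 1200, 1283
The 3 values of 1200 occupy positions 5–7 → average rank 6.
Ranks ≤ 6: {1, 2, 3, 4, 6, 6, 6} → 7 values.

7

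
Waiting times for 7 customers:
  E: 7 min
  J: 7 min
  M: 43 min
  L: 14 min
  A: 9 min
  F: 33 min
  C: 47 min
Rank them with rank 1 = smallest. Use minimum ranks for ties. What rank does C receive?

Sorted (ascending): 7, 7, 9, 14, 33, 43, 47
The 2 values of 7 occupy positions 1–2 → each gets rank 1.
C has value 47 min → rank 7.

7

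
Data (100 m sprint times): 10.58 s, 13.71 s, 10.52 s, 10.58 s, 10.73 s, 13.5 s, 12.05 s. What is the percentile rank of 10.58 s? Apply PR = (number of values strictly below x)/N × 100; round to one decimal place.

N = 7.
Strictly below 10.58: 1. Equal to 10.58: 2.
PR = 1/7 × 100 = 14.3

14.3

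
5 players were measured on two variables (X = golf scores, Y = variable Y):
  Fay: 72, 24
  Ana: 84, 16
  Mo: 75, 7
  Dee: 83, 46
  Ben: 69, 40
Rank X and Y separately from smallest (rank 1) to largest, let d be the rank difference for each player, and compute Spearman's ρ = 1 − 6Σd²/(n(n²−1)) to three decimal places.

Ranks of variable 1: 2, 5, 3, 4, 1
Ranks of variable 2: 3, 2, 1, 5, 4
d = r₁ − r₂: -1, 3, 2, -1, -3
d²: 1, 9, 4, 1, 9; Σd² = 24
ρ = 1 − 6·24/(5·24) = 1 − 144/120 = -0.200

-0.200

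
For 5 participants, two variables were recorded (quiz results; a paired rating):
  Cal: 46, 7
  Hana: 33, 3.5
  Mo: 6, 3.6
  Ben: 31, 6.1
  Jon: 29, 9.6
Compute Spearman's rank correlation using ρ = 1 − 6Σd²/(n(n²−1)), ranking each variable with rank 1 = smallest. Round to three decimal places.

0.000

Ranks of variable 1: 5, 4, 1, 3, 2
Ranks of variable 2: 4, 1, 2, 3, 5
d = r₁ − r₂: 1, 3, -1, 0, -3
d²: 1, 9, 1, 0, 9; Σd² = 20
ρ = 1 − 6·20/(5·24) = 1 − 120/120 = 0.000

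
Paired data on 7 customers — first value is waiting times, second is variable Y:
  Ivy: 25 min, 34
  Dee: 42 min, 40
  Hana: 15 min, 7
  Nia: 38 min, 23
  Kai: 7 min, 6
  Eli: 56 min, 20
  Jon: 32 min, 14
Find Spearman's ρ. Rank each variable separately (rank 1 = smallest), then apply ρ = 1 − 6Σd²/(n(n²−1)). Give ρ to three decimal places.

Ranks of variable 1: 3, 6, 2, 5, 1, 7, 4
Ranks of variable 2: 6, 7, 2, 5, 1, 4, 3
d = r₁ − r₂: -3, -1, 0, 0, 0, 3, 1
d²: 9, 1, 0, 0, 0, 9, 1; Σd² = 20
ρ = 1 − 6·20/(7·48) = 1 − 120/336 = 0.643

0.643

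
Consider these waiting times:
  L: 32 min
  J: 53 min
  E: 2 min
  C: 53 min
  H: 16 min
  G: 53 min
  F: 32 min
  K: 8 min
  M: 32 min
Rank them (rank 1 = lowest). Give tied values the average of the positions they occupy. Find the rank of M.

5

Sorted (ascending): 2, 8, 16, 32, 32, 32, 53, 53, 53
The 3 values of 32 occupy positions 4–6 → average rank 5.
The 3 values of 53 occupy positions 7–9 → average rank 8.
M has value 32 min → rank 5.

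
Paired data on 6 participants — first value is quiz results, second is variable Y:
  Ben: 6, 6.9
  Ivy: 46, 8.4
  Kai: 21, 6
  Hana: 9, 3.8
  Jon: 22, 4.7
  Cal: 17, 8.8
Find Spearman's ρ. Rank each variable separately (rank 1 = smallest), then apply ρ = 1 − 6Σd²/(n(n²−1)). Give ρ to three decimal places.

Ranks of variable 1: 1, 6, 4, 2, 5, 3
Ranks of variable 2: 4, 5, 3, 1, 2, 6
d = r₁ − r₂: -3, 1, 1, 1, 3, -3
d²: 9, 1, 1, 1, 9, 9; Σd² = 30
ρ = 1 − 6·30/(6·35) = 1 − 180/210 = 0.143

0.143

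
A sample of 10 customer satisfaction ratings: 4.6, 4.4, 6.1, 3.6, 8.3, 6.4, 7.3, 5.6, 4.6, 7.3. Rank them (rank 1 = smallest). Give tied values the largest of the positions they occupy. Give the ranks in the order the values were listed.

4, 2, 6, 1, 10, 7, 9, 5, 4, 9

Sorted (ascending): 3.6, 4.4, 4.6, 4.6, 5.6, 6.1, 6.4, 7.3, 7.3, 8.3
The 2 values of 4.6 occupy positions 3–4 → each gets rank 4.
The 2 values of 7.3 occupy positions 8–9 → each gets rank 9.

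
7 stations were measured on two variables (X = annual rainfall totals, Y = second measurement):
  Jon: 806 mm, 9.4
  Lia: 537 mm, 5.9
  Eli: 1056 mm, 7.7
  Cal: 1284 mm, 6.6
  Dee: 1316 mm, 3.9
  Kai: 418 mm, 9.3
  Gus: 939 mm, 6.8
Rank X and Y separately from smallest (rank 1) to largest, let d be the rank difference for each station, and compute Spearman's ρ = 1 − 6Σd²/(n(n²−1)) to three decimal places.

Ranks of variable 1: 3, 2, 5, 6, 7, 1, 4
Ranks of variable 2: 7, 2, 5, 3, 1, 6, 4
d = r₁ − r₂: -4, 0, 0, 3, 6, -5, 0
d²: 16, 0, 0, 9, 36, 25, 0; Σd² = 86
ρ = 1 − 6·86/(7·48) = 1 − 516/336 = -0.536

-0.536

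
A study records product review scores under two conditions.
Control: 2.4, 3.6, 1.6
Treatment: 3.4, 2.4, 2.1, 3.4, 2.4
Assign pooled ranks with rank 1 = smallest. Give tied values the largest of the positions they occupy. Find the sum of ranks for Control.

14

Sorted (ascending): 1.6, 2.1, 2.4, 2.4, 2.4, 3.4, 3.4, 3.6
The 3 values of 2.4 occupy positions 3–5 → each gets rank 5.
The 2 values of 3.4 occupy positions 6–7 → each gets rank 7.
Control values → pooled ranks: 2.4→5, 3.6→8, 1.6→1
Rank sum = 5 + 8 + 1 = 14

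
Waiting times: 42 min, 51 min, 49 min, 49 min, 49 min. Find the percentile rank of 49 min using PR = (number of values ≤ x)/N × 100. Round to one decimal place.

80.0

N = 5.
Strictly below 49: 1. Equal to 49: 3.
PR = 4/5 × 100 = 80.0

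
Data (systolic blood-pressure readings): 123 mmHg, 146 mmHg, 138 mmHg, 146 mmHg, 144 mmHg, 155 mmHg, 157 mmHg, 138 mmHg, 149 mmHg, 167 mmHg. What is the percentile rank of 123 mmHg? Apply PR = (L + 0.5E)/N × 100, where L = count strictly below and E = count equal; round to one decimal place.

N = 10.
Strictly below 123: 0. Equal to 123: 1.
PR = (0 + 0.5·1)/10 × 100 = 5.0

5.0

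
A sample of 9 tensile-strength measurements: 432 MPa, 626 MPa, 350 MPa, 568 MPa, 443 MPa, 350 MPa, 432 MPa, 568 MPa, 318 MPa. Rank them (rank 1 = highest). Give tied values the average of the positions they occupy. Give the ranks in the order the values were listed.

5.5, 1, 7.5, 2.5, 4, 7.5, 5.5, 2.5, 9

Sorted (descending): 626, 568, 568, 443, 432, 432, 350, 350, 318
The 2 values of 568 occupy positions 2–3 → average rank (2+3)/2 = 2.5.
The 2 values of 432 occupy positions 5–6 → average rank (5+6)/2 = 5.5.
The 2 values of 350 occupy positions 7–8 → average rank (7+8)/2 = 7.5.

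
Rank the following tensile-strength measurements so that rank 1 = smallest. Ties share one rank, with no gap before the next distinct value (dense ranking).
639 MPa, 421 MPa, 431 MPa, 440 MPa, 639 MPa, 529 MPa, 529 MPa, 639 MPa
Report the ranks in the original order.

Sorted (ascending): 421, 431, 440, 529, 529, 639, 639, 639
The 2 values of 529 share dense rank 4.
The 3 values of 639 share dense rank 5.
Remaining distinct values take the next consecutive integers.

5, 1, 2, 3, 5, 4, 4, 5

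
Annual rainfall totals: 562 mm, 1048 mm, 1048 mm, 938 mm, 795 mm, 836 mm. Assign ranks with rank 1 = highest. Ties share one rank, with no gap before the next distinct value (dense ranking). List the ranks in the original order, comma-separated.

Sorted (descending): 1048, 1048, 938, 836, 795, 562
The 2 values of 1048 share dense rank 1.
Remaining distinct values take the next consecutive integers.

5, 1, 1, 2, 4, 3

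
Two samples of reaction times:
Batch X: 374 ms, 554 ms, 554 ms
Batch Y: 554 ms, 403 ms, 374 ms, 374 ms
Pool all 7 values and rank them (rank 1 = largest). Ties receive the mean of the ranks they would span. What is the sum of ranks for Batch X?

10

Sorted (descending): 554, 554, 554, 403, 374, 374, 374
The 3 values of 554 occupy positions 1–3 → average rank 2.
The 3 values of 374 occupy positions 5–7 → average rank 6.
Batch X values → pooled ranks: 374→6, 554→2, 554→2
Rank sum = 6 + 2 + 2 = 10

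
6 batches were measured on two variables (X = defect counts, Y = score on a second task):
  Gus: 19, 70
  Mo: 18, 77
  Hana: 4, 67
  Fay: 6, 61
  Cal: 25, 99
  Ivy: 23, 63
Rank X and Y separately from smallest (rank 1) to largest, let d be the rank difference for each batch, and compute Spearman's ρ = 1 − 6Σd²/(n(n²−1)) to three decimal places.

0.486

Ranks of variable 1: 4, 3, 1, 2, 6, 5
Ranks of variable 2: 4, 5, 3, 1, 6, 2
d = r₁ − r₂: 0, -2, -2, 1, 0, 3
d²: 0, 4, 4, 1, 0, 9; Σd² = 18
ρ = 1 − 6·18/(6·35) = 1 − 108/210 = 0.486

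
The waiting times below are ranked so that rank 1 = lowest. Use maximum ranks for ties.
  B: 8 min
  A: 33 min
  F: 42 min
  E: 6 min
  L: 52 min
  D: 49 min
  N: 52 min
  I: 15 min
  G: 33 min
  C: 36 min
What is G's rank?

5

Sorted (ascending): 6, 8, 15, 33, 33, 36, 42, 49, 52, 52
The 2 values of 33 occupy positions 4–5 → each gets rank 5.
The 2 values of 52 occupy positions 9–10 → each gets rank 10.
G has value 33 min → rank 5.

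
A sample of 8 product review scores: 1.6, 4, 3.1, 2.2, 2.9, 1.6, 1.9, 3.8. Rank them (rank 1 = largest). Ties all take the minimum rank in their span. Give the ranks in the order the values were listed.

7, 1, 3, 5, 4, 7, 6, 2

Sorted (descending): 4, 3.8, 3.1, 2.9, 2.2, 1.9, 1.6, 1.6
The 2 values of 1.6 occupy positions 7–8 → each gets rank 7.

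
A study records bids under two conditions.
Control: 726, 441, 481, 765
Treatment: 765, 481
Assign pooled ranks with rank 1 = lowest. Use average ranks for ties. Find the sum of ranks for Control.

13

Sorted (ascending): 441, 481, 481, 726, 765, 765
The 2 values of 481 occupy positions 2–3 → average rank (2+3)/2 = 2.5.
The 2 values of 765 occupy positions 5–6 → average rank (5+6)/2 = 5.5.
Control values → pooled ranks: 726→4, 441→1, 481→2.5, 765→5.5
Rank sum = 4 + 1 + 2.5 + 5.5 = 13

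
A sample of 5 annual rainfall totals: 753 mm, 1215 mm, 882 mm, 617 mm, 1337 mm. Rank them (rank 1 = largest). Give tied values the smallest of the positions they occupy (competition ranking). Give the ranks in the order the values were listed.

4, 2, 3, 5, 1

Sorted (descending): 1337, 1215, 882, 753, 617
No ties — each value takes its position as its rank.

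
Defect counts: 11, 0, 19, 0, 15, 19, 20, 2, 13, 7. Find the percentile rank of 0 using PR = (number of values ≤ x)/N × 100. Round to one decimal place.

N = 10.
Strictly below 0: 0. Equal to 0: 2.
PR = 2/10 × 100 = 20.0

20.0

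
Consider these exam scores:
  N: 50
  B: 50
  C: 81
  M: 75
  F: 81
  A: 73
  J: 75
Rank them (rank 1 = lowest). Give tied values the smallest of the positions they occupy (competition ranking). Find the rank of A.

3

Sorted (ascending): 50, 50, 73, 75, 75, 81, 81
The 2 values of 50 occupy positions 1–2 → each gets rank 1.
The 2 values of 75 occupy positions 4–5 → each gets rank 4.
The 2 values of 81 occupy positions 6–7 → each gets rank 6.
A has value 73 → rank 3.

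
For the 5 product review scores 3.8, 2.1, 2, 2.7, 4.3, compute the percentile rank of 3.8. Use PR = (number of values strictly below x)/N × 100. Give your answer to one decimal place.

60.0

N = 5.
Strictly below 3.8: 3. Equal to 3.8: 1.
PR = 3/5 × 100 = 60.0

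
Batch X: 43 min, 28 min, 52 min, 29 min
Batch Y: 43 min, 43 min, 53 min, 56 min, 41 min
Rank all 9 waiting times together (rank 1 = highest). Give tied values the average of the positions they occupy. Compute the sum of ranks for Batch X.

Sorted (descending): 56, 53, 52, 43, 43, 43, 41, 29, 28
The 3 values of 43 occupy positions 4–6 → average rank 5.
Batch X values → pooled ranks: 43→5, 28→9, 52→3, 29→8
Rank sum = 5 + 9 + 3 + 8 = 25

25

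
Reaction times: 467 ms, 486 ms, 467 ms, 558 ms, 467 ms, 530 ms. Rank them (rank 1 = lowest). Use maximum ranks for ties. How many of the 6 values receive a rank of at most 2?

0

Sorted (ascending): 467, 467, 467, 486, 530, 558
The 3 values of 467 occupy positions 1–3 → each gets rank 3.
Ranks ≤ 2: {} → 0 values.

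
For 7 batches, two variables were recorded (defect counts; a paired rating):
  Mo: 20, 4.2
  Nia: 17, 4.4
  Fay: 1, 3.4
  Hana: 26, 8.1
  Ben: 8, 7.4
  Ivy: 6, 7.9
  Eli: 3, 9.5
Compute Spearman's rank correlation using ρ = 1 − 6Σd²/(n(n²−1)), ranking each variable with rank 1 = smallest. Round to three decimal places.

Ranks of variable 1: 6, 5, 1, 7, 4, 3, 2
Ranks of variable 2: 2, 3, 1, 6, 4, 5, 7
d = r₁ − r₂: 4, 2, 0, 1, 0, -2, -5
d²: 16, 4, 0, 1, 0, 4, 25; Σd² = 50
ρ = 1 − 6·50/(7·48) = 1 − 300/336 = 0.107

0.107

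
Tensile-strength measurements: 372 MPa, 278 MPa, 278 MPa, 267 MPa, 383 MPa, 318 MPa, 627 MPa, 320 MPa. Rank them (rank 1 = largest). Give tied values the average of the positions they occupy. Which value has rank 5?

Sorted (descending): 627, 383, 372, 320, 318, 278, 278, 267
The 2 values of 278 occupy positions 6–7 → average rank (6+7)/2 = 6.5.
Rank 5 → value 318.

318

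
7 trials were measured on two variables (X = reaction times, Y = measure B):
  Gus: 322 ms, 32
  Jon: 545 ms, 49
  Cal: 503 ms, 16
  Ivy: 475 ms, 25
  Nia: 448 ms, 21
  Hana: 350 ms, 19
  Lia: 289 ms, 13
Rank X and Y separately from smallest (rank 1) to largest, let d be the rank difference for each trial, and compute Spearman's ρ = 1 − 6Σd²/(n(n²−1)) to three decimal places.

Ranks of variable 1: 2, 7, 6, 5, 4, 3, 1
Ranks of variable 2: 6, 7, 2, 5, 4, 3, 1
d = r₁ − r₂: -4, 0, 4, 0, 0, 0, 0
d²: 16, 0, 16, 0, 0, 0, 0; Σd² = 32
ρ = 1 − 6·32/(7·48) = 1 − 192/336 = 0.429

0.429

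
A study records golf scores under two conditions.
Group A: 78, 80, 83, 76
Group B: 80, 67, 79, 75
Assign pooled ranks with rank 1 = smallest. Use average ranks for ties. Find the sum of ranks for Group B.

Sorted (ascending): 67, 75, 76, 78, 79, 80, 80, 83
The 2 values of 80 occupy positions 6–7 → average rank (6+7)/2 = 6.5.
Group B values → pooled ranks: 80→6.5, 67→1, 79→5, 75→2
Rank sum = 6.5 + 1 + 5 + 2 = 14.5

14.5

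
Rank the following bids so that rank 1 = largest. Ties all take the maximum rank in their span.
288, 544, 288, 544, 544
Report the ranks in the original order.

Sorted (descending): 544, 544, 544, 288, 288
The 3 values of 544 occupy positions 1–3 → each gets rank 3.
The 2 values of 288 occupy positions 4–5 → each gets rank 5.

5, 3, 5, 3, 3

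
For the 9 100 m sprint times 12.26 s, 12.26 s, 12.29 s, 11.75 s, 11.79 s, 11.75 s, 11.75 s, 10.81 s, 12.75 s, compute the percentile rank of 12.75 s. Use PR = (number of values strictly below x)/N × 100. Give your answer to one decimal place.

N = 9.
Strictly below 12.75: 8. Equal to 12.75: 1.
PR = 8/9 × 100 = 88.9

88.9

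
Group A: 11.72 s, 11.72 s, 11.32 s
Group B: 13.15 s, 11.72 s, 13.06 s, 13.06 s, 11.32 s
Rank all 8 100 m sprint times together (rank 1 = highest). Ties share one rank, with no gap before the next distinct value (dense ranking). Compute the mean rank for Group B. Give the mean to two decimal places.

2.40

Sorted (descending): 13.15, 13.06, 13.06, 11.72, 11.72, 11.72, 11.32, 11.32
The 2 values of 13.06 share dense rank 2.
The 3 values of 11.72 share dense rank 3.
The 2 values of 11.32 share dense rank 4.
Remaining distinct values take the next consecutive integers.
Group B values → pooled ranks: 13.15→1, 11.72→3, 13.06→2, 13.06→2, 11.32→4
Mean rank = (1 + 3 + 2 + 2 + 4) / 5 = 2.40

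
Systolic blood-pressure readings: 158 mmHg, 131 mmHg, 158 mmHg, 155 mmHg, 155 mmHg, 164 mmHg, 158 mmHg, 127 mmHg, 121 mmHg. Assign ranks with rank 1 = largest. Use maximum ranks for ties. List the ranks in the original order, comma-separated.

Sorted (descending): 164, 158, 158, 158, 155, 155, 131, 127, 121
The 3 values of 158 occupy positions 2–4 → each gets rank 4.
The 2 values of 155 occupy positions 5–6 → each gets rank 6.

4, 7, 4, 6, 6, 1, 4, 8, 9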